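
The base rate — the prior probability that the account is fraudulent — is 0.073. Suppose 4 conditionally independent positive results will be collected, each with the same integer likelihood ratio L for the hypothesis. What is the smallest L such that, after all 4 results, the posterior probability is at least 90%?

Prior odds = 0.073/0.927 = 73/927.
Target odds = 0.9/0.1 = 9.
Need L⁴ ≥ 9 ÷ (73/927) = 8343/73.
3⁴ = 81 < 8343/73 ≤ 256 = 4⁴, so L = 4.

4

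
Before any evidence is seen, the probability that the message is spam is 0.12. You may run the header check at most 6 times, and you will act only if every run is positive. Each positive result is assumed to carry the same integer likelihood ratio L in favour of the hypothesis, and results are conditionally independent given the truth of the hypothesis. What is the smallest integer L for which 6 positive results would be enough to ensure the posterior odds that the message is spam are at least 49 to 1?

Prior odds = 0.12/0.88 = 3/22.
Target odds = 49.
Need L⁶ ≥ 49 ÷ (3/22) = 1078/3.
2⁶ = 64 < 1078/3 ≤ 729 = 3⁶, so L = 3.

3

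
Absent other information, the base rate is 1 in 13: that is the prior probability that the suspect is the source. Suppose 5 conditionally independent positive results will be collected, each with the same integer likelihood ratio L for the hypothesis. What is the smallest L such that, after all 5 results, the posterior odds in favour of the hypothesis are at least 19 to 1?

Prior odds = (1/13)/(12/13) = 1/12.
Target odds = 19.
Need L⁵ ≥ 19 ÷ (1/12) = 228.
2⁵ = 32 < 228 ≤ 243 = 3⁵, so L = 3.

3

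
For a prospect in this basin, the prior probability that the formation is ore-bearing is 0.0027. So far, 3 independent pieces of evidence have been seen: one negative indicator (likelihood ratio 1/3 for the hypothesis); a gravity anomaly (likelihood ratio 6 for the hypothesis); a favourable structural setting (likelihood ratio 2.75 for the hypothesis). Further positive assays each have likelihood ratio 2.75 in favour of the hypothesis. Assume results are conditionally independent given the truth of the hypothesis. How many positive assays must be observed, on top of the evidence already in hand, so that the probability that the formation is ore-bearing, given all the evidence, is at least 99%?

Prior odds = 0.0027/0.9973 = 27/9973.
Combined Bayes factor of the evidence already in hand = (1/3) × 6 × 2.75 = 5.5.
Odds after that evidence = (27/9973) × 5.5 = 297/19946.
Target odds = 0.99/0.01 = 99.
Need 2.75ⁿ ≥ 99 ÷ (297/19946) = 19946/3.
2.75⁸ = 214358881/65536 falls short of 19946/3 but 2.75⁹ ≈8994.86 reaches it, so n = 9.

9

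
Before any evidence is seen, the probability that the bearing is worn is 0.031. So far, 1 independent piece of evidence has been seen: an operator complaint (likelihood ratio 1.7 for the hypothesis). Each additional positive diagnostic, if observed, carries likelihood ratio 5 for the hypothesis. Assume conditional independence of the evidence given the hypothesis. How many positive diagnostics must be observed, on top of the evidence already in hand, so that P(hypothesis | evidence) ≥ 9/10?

4

Prior odds = 0.031/0.969 = 31/969.
Bayes factor of the evidence already in hand = 1.7.
Odds after that evidence = (31/969) × 1.7 = 31/570.
Target odds = 0.9/0.1 = 9.
Need 5ⁿ ≥ 9 ÷ (31/570) = 5130/31.
5³ = 125 falls short of 5130/31 but 5⁴ = 625 reaches it, so n = 4.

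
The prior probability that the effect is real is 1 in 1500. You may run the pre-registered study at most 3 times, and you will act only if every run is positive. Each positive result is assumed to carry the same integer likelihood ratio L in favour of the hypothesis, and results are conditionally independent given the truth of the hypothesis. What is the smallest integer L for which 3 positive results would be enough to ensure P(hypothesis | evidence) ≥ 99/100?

Prior odds = (1/1500)/(1499/1500) = 1/1499.
Target odds = 0.99/0.01 = 99.
Need L³ ≥ 99 ÷ (1/1499) = 148401.
52³ = 140608 < 148401 ≤ 148877 = 53³, so L = 53.

53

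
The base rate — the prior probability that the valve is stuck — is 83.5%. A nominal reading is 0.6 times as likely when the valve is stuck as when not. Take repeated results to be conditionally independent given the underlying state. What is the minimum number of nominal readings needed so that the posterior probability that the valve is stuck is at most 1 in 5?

Prior odds: 0.835 ÷ 0.165 = 167/33.
Likelihood ratio per nominal reading = 0.6.
Target posterior odds = 0.2/0.8 = 0.25.
Need (167/33) × 0.6ⁿ ≤ 0.25, i.e. 0.6ⁿ ≤ 33/668.
0.6⁵ = 0.07776 is still above 33/668 but 0.6⁶ = 729/15625 is at or below it, so n = 6.

6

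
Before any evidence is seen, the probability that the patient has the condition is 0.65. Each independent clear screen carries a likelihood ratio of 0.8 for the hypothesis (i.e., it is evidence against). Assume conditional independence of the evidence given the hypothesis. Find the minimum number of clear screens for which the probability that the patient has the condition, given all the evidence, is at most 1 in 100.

24

Prior odds = 0.65/0.35 = 13/7.
Likelihood ratio per clear screen = 0.8.
Target posterior odds = 0.01/0.99 = 1/99.
Need (13/7) × 0.8ⁿ ≤ 1/99, i.e. 0.8ⁿ ≤ 7/1287.
0.8²³ ≈0.00590296 is still above 7/1287 but 0.8²⁴ ≈0.00472237 is at or below it, so n = 24.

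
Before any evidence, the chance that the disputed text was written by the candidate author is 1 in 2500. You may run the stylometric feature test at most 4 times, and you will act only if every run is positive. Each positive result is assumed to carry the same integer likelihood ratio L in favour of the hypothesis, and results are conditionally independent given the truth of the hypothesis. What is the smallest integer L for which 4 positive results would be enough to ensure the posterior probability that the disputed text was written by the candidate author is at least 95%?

15

Prior odds = 0.0004/0.9996 = 1/2499.
Target odds = 0.95/0.05 = 19.
Need L⁴ ≥ 19 ÷ (1/2499) = 47481.
14⁴ = 38416 < 47481 ≤ 50625 = 15⁴, so L = 15.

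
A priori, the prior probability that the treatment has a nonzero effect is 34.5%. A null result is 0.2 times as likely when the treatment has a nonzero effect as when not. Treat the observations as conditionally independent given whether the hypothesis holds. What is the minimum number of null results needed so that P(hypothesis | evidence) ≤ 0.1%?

4

Prior odds: 0.345 ÷ 0.655 = 69/131.
Likelihood ratio per null result = 0.2.
Target odds: 0.001 ÷ 0.999 = 1/999.
Need (69/131) × 0.2ⁿ ≤ 1/999, i.e. 0.2ⁿ ≤ 131/68931.
0.2³ = 0.008 is still above 131/68931 but 0.2⁴ = 0.0016 is at or below it, so n = 4.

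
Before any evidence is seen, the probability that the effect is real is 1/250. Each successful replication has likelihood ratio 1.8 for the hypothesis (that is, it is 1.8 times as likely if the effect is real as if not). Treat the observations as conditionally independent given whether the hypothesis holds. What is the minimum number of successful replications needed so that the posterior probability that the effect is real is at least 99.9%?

22

Prior odds: 0.004 ÷ 0.996 = 1/249.
Likelihood ratio per successful replication = 1.8.
Target odds: 0.999 ÷ 0.001 = 999.
Need (1/249) × 1.8ⁿ ≥ 999, i.e. 1.8ⁿ ≥ 248751.
1.8²¹ ≈229468 falls short of 248751 but 1.8²² ≈413043 reaches it, so n = 22.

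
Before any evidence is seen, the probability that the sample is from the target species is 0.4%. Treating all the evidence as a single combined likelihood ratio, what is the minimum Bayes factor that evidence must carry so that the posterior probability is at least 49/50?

Prior odds = 0.004/0.996 = 1/249.
Target odds = 0.98/0.02 = 49.
Required Bayes factor = 49 ÷ (1/249) = 12201.

12201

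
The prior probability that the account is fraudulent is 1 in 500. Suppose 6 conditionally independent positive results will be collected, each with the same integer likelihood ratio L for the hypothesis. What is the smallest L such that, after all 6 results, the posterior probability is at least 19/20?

5

Prior odds = 0.002/0.998 = 1/499.
Target odds = 0.95/0.05 = 19.
Need L⁶ ≥ 19 ÷ (1/499) = 9481.
4⁶ = 4096 < 9481 ≤ 15625 = 5⁶, so L = 5.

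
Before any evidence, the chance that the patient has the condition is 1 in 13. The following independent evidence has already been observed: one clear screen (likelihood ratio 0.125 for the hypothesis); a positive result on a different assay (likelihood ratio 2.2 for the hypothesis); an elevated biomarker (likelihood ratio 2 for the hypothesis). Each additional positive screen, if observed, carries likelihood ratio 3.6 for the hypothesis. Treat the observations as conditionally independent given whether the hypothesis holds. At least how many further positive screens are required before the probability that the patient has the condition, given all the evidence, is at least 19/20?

5

Prior odds = (1/13)/(12/13) = 1/12.
Combined Bayes factor of the evidence already in hand = 0.125 × 2.2 × 2 = 0.55.
Odds after that evidence = (1/12) × 0.55 = 11/240.
Target odds = 0.95/0.05 = 19.
Need 3.6ⁿ ≥ 19 ÷ (11/240) = 4560/11.
3.6⁴ = 167.9616 falls short of 4560/11 but 3.6⁵ = 604.66176 reaches it, so n = 5.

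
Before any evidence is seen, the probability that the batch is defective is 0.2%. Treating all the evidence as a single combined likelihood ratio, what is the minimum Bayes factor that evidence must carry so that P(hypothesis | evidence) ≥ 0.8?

1996

Prior odds = 0.002/0.998 = 1/499.
Target odds = 0.8/0.2 = 4.
Required Bayes factor = 4 ÷ (1/499) = 1996.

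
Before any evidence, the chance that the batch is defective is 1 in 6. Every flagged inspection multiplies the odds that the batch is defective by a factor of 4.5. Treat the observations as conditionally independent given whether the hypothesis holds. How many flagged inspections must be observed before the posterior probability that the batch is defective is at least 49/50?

4

Prior odds = (1/6)/(5/6) = 0.2.
Likelihood ratio per flagged inspection = 4.5.
Target odds: 0.98 ÷ 0.02 = 49.
Require 4.5ⁿ ≥ 49 ÷ 0.2 = 245.
4.5³ = 91.125 falls short of 245 but 4.5⁴ = 410.0625 reaches it, so n = 4.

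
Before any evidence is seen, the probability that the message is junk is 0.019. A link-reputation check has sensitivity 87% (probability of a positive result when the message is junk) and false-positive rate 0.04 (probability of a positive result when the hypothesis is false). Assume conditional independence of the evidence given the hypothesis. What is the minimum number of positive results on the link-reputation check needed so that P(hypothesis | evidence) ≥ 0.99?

Prior odds = 0.019/0.981 = 19/981.
Likelihood ratio of a positive result = 0.87/0.04 = 21.75.
Target posterior odds = 0.99/0.01 = 99.
Need (19/981) × 21.75ⁿ ≥ 99, i.e. 21.75ⁿ ≥ 97119/19.
21.75² = 473.0625 falls short of 97119/19 but 21.75³ = 658503/64 reaches it, so n = 3.

3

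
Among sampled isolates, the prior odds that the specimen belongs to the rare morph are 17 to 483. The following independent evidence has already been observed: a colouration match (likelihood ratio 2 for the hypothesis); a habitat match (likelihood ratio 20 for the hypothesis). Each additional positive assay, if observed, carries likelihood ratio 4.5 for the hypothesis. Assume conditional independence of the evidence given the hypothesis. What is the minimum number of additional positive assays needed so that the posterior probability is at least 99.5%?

Prior odds = 17/483.
Combined Bayes factor of the evidence already in hand = 2 × 20 = 40.
Odds after that evidence = (17/483) × 40 = 680/483.
Target odds = 0.995/0.005 = 199.
Need 4.5ⁿ ≥ 199 ÷ (680/483) = 96117/680.
4.5³ = 91.125 falls short of 96117/680 but 4.5⁴ = 410.0625 reaches it, so n = 4.

4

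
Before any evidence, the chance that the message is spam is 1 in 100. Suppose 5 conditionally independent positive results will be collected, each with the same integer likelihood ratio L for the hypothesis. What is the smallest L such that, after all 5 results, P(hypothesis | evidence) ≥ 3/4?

4

Prior odds = 0.01/0.99 = 1/99.
Target odds = 0.75/0.25 = 3.
Need L⁵ ≥ 3 ÷ (1/99) = 297.
3⁵ = 243 < 297 ≤ 1024 = 4⁵, so L = 4.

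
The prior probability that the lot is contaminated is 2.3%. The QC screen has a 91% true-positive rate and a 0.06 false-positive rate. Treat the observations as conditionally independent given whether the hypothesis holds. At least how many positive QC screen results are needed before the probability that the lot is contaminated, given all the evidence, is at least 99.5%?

Prior odds = 0.023/0.977 = 23/977.
Likelihood ratio of a positive result = 0.91/0.06 = 91/6.
Target posterior odds = 0.995/0.005 = 199.
Require (91/6)ⁿ ≥ 199 ÷ (23/977) = 194423/23.
(91/6)³ = 753571/216 falls short of 194423/23 but (91/6)⁴ = 68574961/1296 reaches it, so n = 4.

4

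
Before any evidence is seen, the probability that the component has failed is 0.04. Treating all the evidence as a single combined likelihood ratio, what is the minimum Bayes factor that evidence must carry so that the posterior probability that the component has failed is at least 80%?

Prior odds = 0.04/0.96 = 1/24.
Target odds = 0.8/0.2 = 4.
Required Bayes factor = 4 ÷ (1/24) = 96.

96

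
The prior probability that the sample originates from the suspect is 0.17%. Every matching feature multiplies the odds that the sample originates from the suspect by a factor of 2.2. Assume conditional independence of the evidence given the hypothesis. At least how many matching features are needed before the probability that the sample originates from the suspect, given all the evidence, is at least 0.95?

12

Prior odds: 0.0017 ÷ 0.9983 = 17/9983.
Likelihood ratio per matching feature = 2.2.
Target posterior odds = 0.95/0.05 = 19.
Require 2.2ⁿ ≥ 19 ÷ (17/9983) = 189677/17.
2.2¹¹ ≈5843.18 falls short of 189677/17 but 2.2¹² ≈12855 reaches it, so n = 12.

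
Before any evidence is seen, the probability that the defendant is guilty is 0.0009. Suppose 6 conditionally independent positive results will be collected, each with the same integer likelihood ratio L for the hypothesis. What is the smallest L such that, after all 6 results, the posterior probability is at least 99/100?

7

Prior odds = 0.0009/0.9991 = 9/9991.
Target odds = 0.99/0.01 = 99.
Need L⁶ ≥ 99 ÷ (9/9991) = 109901.
6⁶ = 46656 < 109901 ≤ 117649 = 7⁶, so L = 7.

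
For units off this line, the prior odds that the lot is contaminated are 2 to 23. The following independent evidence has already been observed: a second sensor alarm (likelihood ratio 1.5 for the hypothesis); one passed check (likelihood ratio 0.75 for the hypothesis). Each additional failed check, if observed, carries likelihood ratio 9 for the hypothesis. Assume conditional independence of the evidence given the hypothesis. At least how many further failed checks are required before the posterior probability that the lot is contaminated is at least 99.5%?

Prior odds = 2/23.
Combined Bayes factor of the evidence already in hand = 1.5 × 0.75 = 1.125.
Odds after that evidence = (2/23) × 1.125 = 9/92.
Target odds = 0.995/0.005 = 199.
Need 9ⁿ ≥ 199 ÷ (9/92) = 18308/9.
9³ = 729 falls short of 18308/9 but 9⁴ = 6561 reaches it, so n = 4.

4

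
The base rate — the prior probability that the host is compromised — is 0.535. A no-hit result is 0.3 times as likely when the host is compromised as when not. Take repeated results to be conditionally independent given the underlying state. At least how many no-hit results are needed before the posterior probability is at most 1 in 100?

4

Prior odds = 0.535/0.465 = 107/93.
Likelihood ratio per no-hit result = 0.3.
Target odds: 0.01 ÷ 0.99 = 1/99.
Need (107/93) × 0.3ⁿ ≤ 1/99, i.e. 0.3ⁿ ≤ 31/3531.
0.3³ = 0.027 is still above 31/3531 but 0.3⁴ = 0.0081 is at or below it, so n = 4.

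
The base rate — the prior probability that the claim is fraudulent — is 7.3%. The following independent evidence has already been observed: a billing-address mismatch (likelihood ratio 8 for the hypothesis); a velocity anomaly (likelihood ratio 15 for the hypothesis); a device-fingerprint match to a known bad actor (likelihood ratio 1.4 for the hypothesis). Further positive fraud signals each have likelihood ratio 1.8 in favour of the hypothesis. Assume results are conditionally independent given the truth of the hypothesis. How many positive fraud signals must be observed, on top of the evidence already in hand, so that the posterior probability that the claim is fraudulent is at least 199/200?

5

Prior odds = 0.073/0.927 = 73/927.
Combined Bayes factor of the evidence already in hand = 8 × 15 × 1.4 = 168.
Odds after that evidence = (73/927) × 168 = 4088/309.
Target odds = 0.995/0.005 = 199.
Need 1.8ⁿ ≥ 199 ÷ (4088/309) = 61491/4088.
1.8⁴ = 10.4976 falls short of 61491/4088 but 1.8⁵ = 18.89568 reaches it, so n = 5.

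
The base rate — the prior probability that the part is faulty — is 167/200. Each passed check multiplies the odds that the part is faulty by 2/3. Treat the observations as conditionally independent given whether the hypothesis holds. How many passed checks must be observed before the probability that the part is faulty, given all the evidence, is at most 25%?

Prior odds = 0.835/0.165 = 167/33.
Likelihood ratio per passed check = 2/3.
Target posterior odds = 0.25/0.75 = 1/3.
Require (2/3)ⁿ ≤ 1/3 ÷ (167/33) = 11/167.
(2/3)⁶ = 64/729 is still above 11/167 but (2/3)⁷ = 128/2187 is at or below it, so n = 7.

7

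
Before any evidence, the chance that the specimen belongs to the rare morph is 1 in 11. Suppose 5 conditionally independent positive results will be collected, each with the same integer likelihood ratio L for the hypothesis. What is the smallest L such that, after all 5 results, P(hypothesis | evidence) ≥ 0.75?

Prior odds = (1/11)/(10/11) = 0.1.
Target odds = 0.75/0.25 = 3.
Need L⁵ ≥ 3 ÷ 0.1 = 30.
1⁵ = 1 < 30 ≤ 32 = 2⁵, so L = 2.

2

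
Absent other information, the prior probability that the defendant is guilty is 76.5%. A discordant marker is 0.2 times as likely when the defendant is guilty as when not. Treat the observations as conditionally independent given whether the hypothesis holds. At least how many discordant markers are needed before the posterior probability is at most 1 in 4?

2

Prior odds = 0.765/0.235 = 153/47.
Likelihood ratio per discordant marker = 0.2.
Target odds: 0.25 ÷ 0.75 = 1/3.
Need (153/47) × 0.2ⁿ ≤ 1/3, i.e. 0.2ⁿ ≤ 47/459.
0.2¹ = 0.2 is still above 47/459 but 0.2² = 0.04 is at or below it, so n = 2.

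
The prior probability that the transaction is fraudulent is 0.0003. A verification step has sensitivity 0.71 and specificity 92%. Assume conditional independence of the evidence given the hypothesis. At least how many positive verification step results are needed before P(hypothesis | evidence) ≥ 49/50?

6

Prior odds = 0.0003/0.9997 = 3/9997.
False-positive rate = 1 − 0.92 = 0.08; likelihood ratio of a positive = 0.71/0.08 = 8.875.
Target odds: 0.98 ÷ 0.02 = 49.
Need (3/9997) × 8.875ⁿ ≥ 49, i.e. 8.875ⁿ ≥ 489853/3.
8.875⁵ ≈55060.7 falls short of 489853/3 but 8.875⁶ ≈488664 reaches it, so n = 6.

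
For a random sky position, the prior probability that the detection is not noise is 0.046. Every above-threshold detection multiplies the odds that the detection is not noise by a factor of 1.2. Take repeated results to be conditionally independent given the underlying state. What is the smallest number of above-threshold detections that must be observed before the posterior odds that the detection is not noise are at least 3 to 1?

Prior odds: 0.046 ÷ 0.954 = 23/477.
Likelihood ratio per above-threshold detection = 1.2.
Target odds = 3.
Need (23/477) × 1.2ⁿ ≥ 3, i.e. 1.2ⁿ ≥ 1431/23.
1.2²² ≈55.2061 falls short of 1431/23 but 1.2²³ ≈66.2474 reaches it, so n = 23.

23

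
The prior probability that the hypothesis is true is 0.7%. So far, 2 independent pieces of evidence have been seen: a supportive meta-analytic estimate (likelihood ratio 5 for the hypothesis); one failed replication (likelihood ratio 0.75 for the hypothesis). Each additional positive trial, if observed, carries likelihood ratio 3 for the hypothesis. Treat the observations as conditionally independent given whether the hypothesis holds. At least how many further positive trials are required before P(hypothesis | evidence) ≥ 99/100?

8

Prior odds = 0.007/0.993 = 7/993.
Combined Bayes factor of the evidence already in hand = 5 × 0.75 = 3.75.
Odds after that evidence = (7/993) × 3.75 = 35/1324.
Target odds = 0.99/0.01 = 99.
Need 3ⁿ ≥ 99 ÷ (35/1324) = 131076/35.
3⁷ = 2187 falls short of 131076/35 but 3⁸ = 6561 reaches it, so n = 8.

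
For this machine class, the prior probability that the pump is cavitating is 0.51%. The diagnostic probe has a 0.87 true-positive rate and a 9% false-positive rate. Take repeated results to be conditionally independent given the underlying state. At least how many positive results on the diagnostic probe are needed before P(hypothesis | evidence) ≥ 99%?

Prior odds = 0.0051/0.9949 = 51/9949.
Likelihood ratio of a positive result = 0.87/0.09 = 29/3.
Target odds: 0.99 ÷ 0.01 = 99.
Need (51/9949) × (29/3)ⁿ ≥ 99, i.e. (29/3)ⁿ ≥ 328317/17.
(29/3)⁴ = 707281/81 falls short of 328317/17 but (29/3)⁵ = 20511149/243 reaches it, so n = 5.

5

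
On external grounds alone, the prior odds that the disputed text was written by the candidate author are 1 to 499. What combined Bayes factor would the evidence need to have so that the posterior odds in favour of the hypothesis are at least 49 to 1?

Prior odds = 1/499.
Target odds = 49.
Required Bayes factor = 49 ÷ (1/499) = 24451.

24451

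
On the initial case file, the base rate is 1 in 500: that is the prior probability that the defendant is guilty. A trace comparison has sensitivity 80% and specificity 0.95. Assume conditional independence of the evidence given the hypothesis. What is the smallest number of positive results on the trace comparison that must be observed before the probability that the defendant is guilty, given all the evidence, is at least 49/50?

Prior odds: 0.002 ÷ 0.998 = 1/499.
False-positive rate = 1 − 0.95 = 0.05; likelihood ratio of a positive = 0.8/0.05 = 16.
Target posterior odds = 0.98/0.02 = 49.
Require 16ⁿ ≥ 49 ÷ (1/499) = 24451.
16³ = 4096 falls short of 24451 but 16⁴ = 65536 reaches it, so n = 4.

4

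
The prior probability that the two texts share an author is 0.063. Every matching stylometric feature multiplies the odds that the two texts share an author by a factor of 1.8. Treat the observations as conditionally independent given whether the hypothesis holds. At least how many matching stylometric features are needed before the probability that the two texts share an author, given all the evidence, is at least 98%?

Prior odds: 0.063 ÷ 0.937 = 63/937.
Likelihood ratio per matching stylometric feature = 1.8.
Target odds: 0.98 ÷ 0.02 = 49.
Require 1.8ⁿ ≥ 49 ÷ (63/937) = 6559/9.
1.8¹¹ ≈642.684 falls short of 6559/9 but 1.8¹² ≈1156.83 reaches it, so n = 12.

12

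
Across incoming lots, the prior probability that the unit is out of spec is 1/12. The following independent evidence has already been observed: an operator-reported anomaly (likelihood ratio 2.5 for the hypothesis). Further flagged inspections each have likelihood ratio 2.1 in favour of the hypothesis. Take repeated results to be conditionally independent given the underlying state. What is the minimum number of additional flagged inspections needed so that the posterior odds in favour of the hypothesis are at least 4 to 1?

Prior odds = (1/12)/(11/12) = 1/11.
Bayes factor of the evidence already in hand = 2.5.
Odds after that evidence = (1/11) × 2.5 = 5/22.
Target odds = 4.
Need 2.1ⁿ ≥ 4 ÷ (5/22) = 17.6.
2.1³ = 9.261 falls short of 17.6 but 2.1⁴ = 19.4481 reaches it, so n = 4.

4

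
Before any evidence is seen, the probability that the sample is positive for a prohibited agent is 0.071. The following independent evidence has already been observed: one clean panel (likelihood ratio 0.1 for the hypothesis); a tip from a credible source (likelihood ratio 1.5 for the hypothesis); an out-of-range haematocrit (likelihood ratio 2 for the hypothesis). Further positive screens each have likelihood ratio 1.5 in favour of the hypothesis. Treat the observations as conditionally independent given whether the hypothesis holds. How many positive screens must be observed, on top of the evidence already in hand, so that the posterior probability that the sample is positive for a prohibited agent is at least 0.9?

Prior odds = 0.071/0.929 = 71/929.
Combined Bayes factor of the evidence already in hand = 0.1 × 1.5 × 2 = 0.3.
Odds after that evidence = (71/929) × 0.3 = 213/9290.
Target odds = 0.9/0.1 = 9.
Need 1.5ⁿ ≥ 9 ÷ (213/9290) = 27870/71.
1.5¹⁴ = 4782969/16384 falls short of 27870/71 but 1.5¹⁵ = 14348907/32768 reaches it, so n = 15.

15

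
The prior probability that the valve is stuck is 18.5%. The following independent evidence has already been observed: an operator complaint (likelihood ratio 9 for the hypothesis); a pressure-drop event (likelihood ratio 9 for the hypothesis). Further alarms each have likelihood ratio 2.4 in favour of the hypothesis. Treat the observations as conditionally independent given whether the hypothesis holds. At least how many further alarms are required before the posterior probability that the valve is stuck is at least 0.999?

5

Prior odds = 0.185/0.815 = 37/163.
Combined Bayes factor of the evidence already in hand = 9 × 9 = 81.
Odds after that evidence = (37/163) × 81 = 2997/163.
Target odds = 0.999/0.001 = 999.
Need 2.4ⁿ ≥ 999 ÷ (2997/163) = 163/3.
2.4⁴ = 33.1776 falls short of 163/3 but 2.4⁵ = 79.62624 reaches it, so n = 5.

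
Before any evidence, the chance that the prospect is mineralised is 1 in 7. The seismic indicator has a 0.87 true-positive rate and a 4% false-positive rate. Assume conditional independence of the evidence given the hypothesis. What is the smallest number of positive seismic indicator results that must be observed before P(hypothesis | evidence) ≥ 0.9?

Prior odds = (1/7)/(6/7) = 1/6.
Likelihood ratio of a positive result = 0.87/0.04 = 21.75.
Target posterior odds = 0.9/0.1 = 9.
Need (1/6) × 21.75ⁿ ≥ 9, i.e. 21.75ⁿ ≥ 54.
21.75¹ = 21.75 falls short of 54 but 21.75² = 473.0625 reaches it, so n = 2.

2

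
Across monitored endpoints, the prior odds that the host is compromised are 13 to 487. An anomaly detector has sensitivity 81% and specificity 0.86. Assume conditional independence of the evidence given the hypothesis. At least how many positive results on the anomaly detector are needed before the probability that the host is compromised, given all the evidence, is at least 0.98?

Prior odds = 13/487.
False-positive rate = 1 − 0.86 = 0.14; likelihood ratio of a positive = 0.81/0.14 = 81/14.
Target posterior odds = 0.98/0.02 = 49.
Require (81/14)ⁿ ≥ 49 ÷ (13/487) = 23863/13.
(81/14)⁴ = 43046721/38416 falls short of 23863/13 but (81/14)⁵ ≈6483.13 reaches it, so n = 5.

5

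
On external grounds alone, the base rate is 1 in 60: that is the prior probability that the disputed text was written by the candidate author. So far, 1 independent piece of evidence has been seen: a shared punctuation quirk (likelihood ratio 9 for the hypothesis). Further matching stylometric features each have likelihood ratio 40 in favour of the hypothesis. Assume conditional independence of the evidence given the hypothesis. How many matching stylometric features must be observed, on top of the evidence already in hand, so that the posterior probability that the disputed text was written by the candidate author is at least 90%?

2

Prior odds = (1/60)/(59/60) = 1/59.
Bayes factor of the evidence already in hand = 9.
Odds after that evidence = (1/59) × 9 = 9/59.
Target odds = 0.9/0.1 = 9.
Need 40ⁿ ≥ 9 ÷ (9/59) = 59.
40¹ = 40 falls short of 59 but 40² = 1600 reaches it, so n = 2.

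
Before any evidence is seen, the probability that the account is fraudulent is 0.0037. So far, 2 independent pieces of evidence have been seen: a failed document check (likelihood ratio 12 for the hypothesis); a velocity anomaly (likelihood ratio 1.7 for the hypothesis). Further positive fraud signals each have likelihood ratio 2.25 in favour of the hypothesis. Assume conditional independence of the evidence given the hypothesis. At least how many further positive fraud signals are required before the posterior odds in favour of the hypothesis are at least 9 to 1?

Prior odds = 0.0037/0.9963 = 37/9963.
Combined Bayes factor of the evidence already in hand = 12 × 1.7 = 20.4.
Odds after that evidence = (37/9963) × 20.4 = 1258/16605.
Target odds = 9.
Need 2.25ⁿ ≥ 9 ÷ (1258/16605) = 149445/1258.
2.25⁵ = 59049/1024 falls short of 149445/1258 but 2.25⁶ = 531441/4096 reaches it, so n = 6.

6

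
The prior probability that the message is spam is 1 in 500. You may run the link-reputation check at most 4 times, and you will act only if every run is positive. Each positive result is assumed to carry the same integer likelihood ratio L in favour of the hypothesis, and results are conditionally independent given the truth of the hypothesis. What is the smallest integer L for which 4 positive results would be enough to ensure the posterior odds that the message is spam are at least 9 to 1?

Prior odds = 0.002/0.998 = 1/499.
Target odds = 9.
Need L⁴ ≥ 9 ÷ (1/499) = 4491.
8⁴ = 4096 < 4491 ≤ 6561 = 9⁴, so L = 9.

9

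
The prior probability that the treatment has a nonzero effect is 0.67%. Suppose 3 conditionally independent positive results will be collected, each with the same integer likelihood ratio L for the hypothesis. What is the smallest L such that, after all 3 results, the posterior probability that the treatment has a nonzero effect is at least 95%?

15

Prior odds = 0.0067/0.9933 = 67/9933.
Target odds = 0.95/0.05 = 19.
Need L³ ≥ 19 ÷ (67/9933) = 188727/67.
14³ = 2744 < 188727/67 ≤ 3375 = 15³, so L = 15.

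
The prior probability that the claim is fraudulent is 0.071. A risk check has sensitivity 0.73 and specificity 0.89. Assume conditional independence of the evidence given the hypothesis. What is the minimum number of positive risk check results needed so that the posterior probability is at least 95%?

Prior odds: 0.071 ÷ 0.929 = 71/929.
False-positive rate = 1 − 0.89 = 0.11; likelihood ratio of a positive = 0.73/0.11 = 73/11.
Target posterior odds = 0.95/0.05 = 19.
Need (71/929) × (73/11)ⁿ ≥ 19, i.e. (73/11)ⁿ ≥ 17651/71.
(73/11)² = 5329/121 falls short of 17651/71 but (73/11)³ = 389017/1331 reaches it, so n = 3.

3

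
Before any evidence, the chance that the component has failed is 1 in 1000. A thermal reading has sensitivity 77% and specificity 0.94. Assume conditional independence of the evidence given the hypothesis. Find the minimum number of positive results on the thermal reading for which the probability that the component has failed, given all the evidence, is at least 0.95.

Prior odds: 0.001 ÷ 0.999 = 1/999.
False-positive rate = 1 − 0.94 = 0.06; likelihood ratio of a positive = 0.77/0.06 = 77/6.
Target odds: 0.95 ÷ 0.05 = 19.
Need (1/999) × (77/6)ⁿ ≥ 19, i.e. (77/6)ⁿ ≥ 18981.
(77/6)³ = 456533/216 falls short of 18981 but (77/6)⁴ = 35153041/1296 reaches it, so n = 4.

4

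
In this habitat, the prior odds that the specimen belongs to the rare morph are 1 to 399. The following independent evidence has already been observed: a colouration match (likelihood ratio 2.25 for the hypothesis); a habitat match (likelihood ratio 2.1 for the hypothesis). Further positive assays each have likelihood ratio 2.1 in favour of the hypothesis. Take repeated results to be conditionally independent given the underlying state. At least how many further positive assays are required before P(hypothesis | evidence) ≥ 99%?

13

Prior odds = 1/399.
Combined Bayes factor of the evidence already in hand = 2.25 × 2.1 = 4.725.
Odds after that evidence = (1/399) × 4.725 = 9/760.
Target odds = 0.99/0.01 = 99.
Need 2.1ⁿ ≥ 99 ÷ (9/760) = 8360.
2.1¹² ≈7355.83 falls short of 8360 but 2.1¹³ ≈15447.2 reaches it, so n = 13.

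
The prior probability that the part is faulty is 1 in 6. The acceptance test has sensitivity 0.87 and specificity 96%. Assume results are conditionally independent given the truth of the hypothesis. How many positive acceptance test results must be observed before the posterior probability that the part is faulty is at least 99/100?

3

Prior odds = (1/6)/(5/6) = 0.2.
False-positive rate = 1 − 0.96 = 0.04; likelihood ratio of a positive = 0.87/0.04 = 21.75.
Target odds: 0.99 ÷ 0.01 = 99.
Require 21.75ⁿ ≥ 99 ÷ 0.2 = 495.
21.75² = 473.0625 falls short of 495 but 21.75³ = 658503/64 reaches it, so n = 3.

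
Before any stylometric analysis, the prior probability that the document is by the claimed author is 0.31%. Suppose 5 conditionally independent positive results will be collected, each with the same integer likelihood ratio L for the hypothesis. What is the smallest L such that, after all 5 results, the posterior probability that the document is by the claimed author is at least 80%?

5

Prior odds = 0.0031/0.9969 = 31/9969.
Target odds = 0.8/0.2 = 4.
Need L⁵ ≥ 4 ÷ (31/9969) = 39876/31.
4⁵ = 1024 < 39876/31 ≤ 3125 = 5⁵, so L = 5.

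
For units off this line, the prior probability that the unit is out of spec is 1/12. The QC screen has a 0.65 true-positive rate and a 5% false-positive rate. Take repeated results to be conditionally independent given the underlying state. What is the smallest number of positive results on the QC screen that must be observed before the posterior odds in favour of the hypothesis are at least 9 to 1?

2

Prior odds: (1/12) ÷ (11/12) = 1/11.
Likelihood ratio of a positive result = 0.65/0.05 = 13.
Target odds = 9.
Need (1/11) × 13ⁿ ≥ 9, i.e. 13ⁿ ≥ 99.
13¹ = 13 falls short of 99 but 13² = 169 reaches it, so n = 2.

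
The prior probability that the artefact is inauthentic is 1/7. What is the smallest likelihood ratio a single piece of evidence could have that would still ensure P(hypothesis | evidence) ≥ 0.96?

144

Prior odds = (1/7)/(6/7) = 1/6.
Target odds = 0.96/0.04 = 24.
Required Bayes factor = 24 ÷ (1/6) = 144.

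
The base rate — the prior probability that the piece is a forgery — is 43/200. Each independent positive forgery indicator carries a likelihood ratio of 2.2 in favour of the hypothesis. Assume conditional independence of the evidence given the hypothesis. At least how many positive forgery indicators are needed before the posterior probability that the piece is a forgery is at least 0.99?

8

Prior odds: 0.215 ÷ 0.785 = 43/157.
Likelihood ratio per positive forgery indicator = 2.2.
Target posterior odds = 0.99/0.01 = 99.
Require 2.2ⁿ ≥ 99 ÷ (43/157) = 15543/43.
2.2⁷ = 19487171/78125 falls short of 15543/43 but 2.2⁸ = 214358881/390625 reaches it, so n = 8.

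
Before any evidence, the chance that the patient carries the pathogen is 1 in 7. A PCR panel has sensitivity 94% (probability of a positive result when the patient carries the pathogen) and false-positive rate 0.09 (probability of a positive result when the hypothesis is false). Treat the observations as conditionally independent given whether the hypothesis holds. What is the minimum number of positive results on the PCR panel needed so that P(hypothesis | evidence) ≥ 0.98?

Prior odds = (1/7)/(6/7) = 1/6.
Likelihood ratio of a positive result = 0.94/0.09 = 94/9.
Target posterior odds = 0.98/0.02 = 49.
Require (94/9)ⁿ ≥ 49 ÷ (1/6) = 294.
(94/9)² = 8836/81 falls short of 294 but (94/9)³ = 830584/729 reaches it, so n = 3.

3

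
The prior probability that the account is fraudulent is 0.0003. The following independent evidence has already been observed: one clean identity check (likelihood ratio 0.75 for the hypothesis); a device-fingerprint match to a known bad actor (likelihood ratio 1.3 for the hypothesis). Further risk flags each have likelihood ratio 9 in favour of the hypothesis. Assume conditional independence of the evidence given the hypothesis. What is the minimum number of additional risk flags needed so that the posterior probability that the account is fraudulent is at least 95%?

6

Prior odds = 0.0003/0.9997 = 3/9997.
Combined Bayes factor of the evidence already in hand = 0.75 × 1.3 = 0.975.
Odds after that evidence = (3/9997) × 0.975 = 9/30760.
Target odds = 0.95/0.05 = 19.
Need 9ⁿ ≥ 19 ÷ (9/30760) = 584440/9.
9⁵ = 59049 falls short of 584440/9 but 9⁶ = 531441 reaches it, so n = 6.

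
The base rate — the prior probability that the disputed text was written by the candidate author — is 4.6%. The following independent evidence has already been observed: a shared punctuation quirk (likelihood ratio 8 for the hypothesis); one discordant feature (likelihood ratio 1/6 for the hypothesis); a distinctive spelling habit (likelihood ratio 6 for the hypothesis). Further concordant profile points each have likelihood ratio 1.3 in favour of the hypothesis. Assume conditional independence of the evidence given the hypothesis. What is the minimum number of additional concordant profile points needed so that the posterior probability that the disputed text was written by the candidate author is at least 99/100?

22

Prior odds = 0.046/0.954 = 23/477.
Combined Bayes factor of the evidence already in hand = 8 × (1/6) × 6 = 8.
Odds after that evidence = (23/477) × 8 = 184/477.
Target odds = 0.99/0.01 = 99.
Need 1.3ⁿ ≥ 99 ÷ (184/477) = 47223/184.
1.3²¹ ≈247.065 falls short of 47223/184 but 1.3²² ≈321.184 reaches it, so n = 22.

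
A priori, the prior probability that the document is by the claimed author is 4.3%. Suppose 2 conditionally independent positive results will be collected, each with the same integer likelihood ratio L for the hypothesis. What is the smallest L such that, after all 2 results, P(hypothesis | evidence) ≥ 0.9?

Prior odds = 0.043/0.957 = 43/957.
Target odds = 0.9/0.1 = 9.
Need L² ≥ 9 ÷ (43/957) = 8613/43.
14² = 196 < 8613/43 ≤ 225 = 15², so L = 15.

15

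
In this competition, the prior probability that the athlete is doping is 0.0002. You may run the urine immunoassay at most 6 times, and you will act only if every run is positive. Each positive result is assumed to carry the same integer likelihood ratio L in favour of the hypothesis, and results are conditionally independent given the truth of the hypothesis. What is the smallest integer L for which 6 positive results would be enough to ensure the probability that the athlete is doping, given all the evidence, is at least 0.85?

6

Prior odds = 0.0002/0.9998 = 1/4999.
Target odds = 0.85/0.15 = 17/3.
Need L⁶ ≥ 17/3 ÷ (1/4999) = 84983/3.
5⁶ = 15625 < 84983/3 ≤ 46656 = 6⁶, so L = 6.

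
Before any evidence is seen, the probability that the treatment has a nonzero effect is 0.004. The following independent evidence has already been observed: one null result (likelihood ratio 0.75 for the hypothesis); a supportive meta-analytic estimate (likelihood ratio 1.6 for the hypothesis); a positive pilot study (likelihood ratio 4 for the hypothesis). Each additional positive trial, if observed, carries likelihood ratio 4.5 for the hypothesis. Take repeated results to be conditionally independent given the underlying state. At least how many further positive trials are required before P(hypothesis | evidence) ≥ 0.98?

Prior odds = 0.004/0.996 = 1/249.
Combined Bayes factor of the evidence already in hand = 0.75 × 1.6 × 4 = 4.8.
Odds after that evidence = (1/249) × 4.8 = 8/415.
Target odds = 0.98/0.02 = 49.
Need 4.5ⁿ ≥ 49 ÷ (8/415) = 2541.875.
4.5⁵ = 1845.28125 falls short of 2541.875 but 4.5⁶ = 8303.765625 reaches it, so n = 6.

6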